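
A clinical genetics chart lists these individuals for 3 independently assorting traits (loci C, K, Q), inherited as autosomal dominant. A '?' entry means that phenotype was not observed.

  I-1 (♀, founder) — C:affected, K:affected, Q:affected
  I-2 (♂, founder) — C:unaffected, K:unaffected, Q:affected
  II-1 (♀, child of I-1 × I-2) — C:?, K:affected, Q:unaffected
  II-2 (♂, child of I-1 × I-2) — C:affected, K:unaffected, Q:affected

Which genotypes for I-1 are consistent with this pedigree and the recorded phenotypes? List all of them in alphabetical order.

I-1 ∈ {CC Kk Qq, Cc Kk Qq}

C/I-1 aff ·: Cc|CC
C/I-2 un ·: cc
C/II-1 ? I-1×I-2: cc|Cc
C/II-2 aff I-1×I-2: Cc
⇒ C over [I-1,I-2,II-1,II-2]: 3 consistent
K/I-1 aff ·: Kk
K/I-2 un ·: kk
K/II-1 aff I-1×I-2: Kk
K/II-2 un I-1×I-2: kk
⇒ K over [I-1,I-2,II-1,II-2]: 1 consistent
Q/I-1 aff ·: Qq
Q/I-2 aff ·: Qq
Q/II-1 un I-1×I-2: qq
Q/II-2 aff I-1×I-2: Qq|QQ
⇒ Q over [I-1,I-2,II-1,II-2]: 2 consistent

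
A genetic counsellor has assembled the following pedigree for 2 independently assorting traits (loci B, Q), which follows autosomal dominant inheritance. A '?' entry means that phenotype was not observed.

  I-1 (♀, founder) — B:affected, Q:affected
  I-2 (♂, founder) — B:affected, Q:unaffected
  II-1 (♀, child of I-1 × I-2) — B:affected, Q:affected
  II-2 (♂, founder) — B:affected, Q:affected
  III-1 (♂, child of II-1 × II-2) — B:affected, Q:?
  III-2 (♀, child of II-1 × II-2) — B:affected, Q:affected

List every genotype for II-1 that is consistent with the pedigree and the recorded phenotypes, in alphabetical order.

II-1 ∈ {BB Qq, Bb Qq}

B/I-1 aff ·: Bb|BB
B/I-2 aff ·: Bb|BB
B/II-1 aff I-1×I-2: Bb|BB
B/II-2 aff ·: Bb|BB
B/III-1 aff II-1×II-2: Bb|BB
B/III-2 aff II-1×II-2: Bb|BB
⇒ B over [I-1,I-2,II-1,II-2,III-1,III-2]: 44 consistent
Q/I-1 aff ·: Qq|QQ
Q/I-2 un ·: qq
Q/II-1 aff I-1×I-2: Qq
Q/II-2 aff ·: Qq|QQ
Q/III-1 ? II-1×II-2: qq|Qq|QQ
Q/III-2 aff II-1×II-2: Qq|QQ
⇒ Q over [I-1,I-2,II-1,II-2,III-1,III-2]: 20 consistent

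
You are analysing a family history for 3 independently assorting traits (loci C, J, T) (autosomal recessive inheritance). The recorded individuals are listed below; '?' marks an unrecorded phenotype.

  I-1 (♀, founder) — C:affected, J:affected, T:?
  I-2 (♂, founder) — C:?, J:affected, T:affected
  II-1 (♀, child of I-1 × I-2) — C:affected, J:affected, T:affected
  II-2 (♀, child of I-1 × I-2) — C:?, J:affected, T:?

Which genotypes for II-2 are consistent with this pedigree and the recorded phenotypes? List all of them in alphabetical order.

II-2 ∈ {Cc jj Tt, Cc jj tt, cc jj Tt, cc jj tt}

C/I-1 aff ·: cc
C/I-2 ? ·: Cc|cc
C/II-1 aff I-1×I-2: cc
C/II-2 ? I-1×I-2: Cc|cc
⇒ C over [I-1,I-2,II-1,II-2]: 3 consistent
J/I-1 aff ·: jj
J/I-2 aff ·: jj
J/II-1 aff I-1×I-2: jj
J/II-2 aff I-1×I-2: jj
⇒ J over [I-1,I-2,II-1,II-2]: 1 consistent
T/I-1 ? ·: Tt|tt
T/I-2 aff ·: tt
T/II-1 aff I-1×I-2: tt
T/II-2 ? I-1×I-2: Tt|tt
⇒ T over [I-1,I-2,II-1,II-2]: 3 consistent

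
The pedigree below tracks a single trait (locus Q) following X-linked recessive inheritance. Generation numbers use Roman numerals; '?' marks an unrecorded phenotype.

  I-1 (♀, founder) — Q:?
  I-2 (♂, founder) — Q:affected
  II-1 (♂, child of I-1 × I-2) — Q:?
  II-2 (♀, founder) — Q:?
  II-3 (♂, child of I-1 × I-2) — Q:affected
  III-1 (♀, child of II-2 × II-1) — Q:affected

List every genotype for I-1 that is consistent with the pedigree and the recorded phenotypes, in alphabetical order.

I-1 ∈ {X^QX^q, X^qX^q}

Q/I-1 ? ·: X^QX^q|X^qX^q
Q/I-2 aff ·: X^qY
Q/II-1 ? I-1×I-2: X^qY
Q/II-2 ? ·: X^QX^q|X^qX^q
Q/II-3 aff I-1×I-2: X^qY
Q/III-1 aff II-2×II-1: X^qX^q
⇒ Q over [I-1,I-2,II-1,II-2,II-3,III-1]: 4 consistent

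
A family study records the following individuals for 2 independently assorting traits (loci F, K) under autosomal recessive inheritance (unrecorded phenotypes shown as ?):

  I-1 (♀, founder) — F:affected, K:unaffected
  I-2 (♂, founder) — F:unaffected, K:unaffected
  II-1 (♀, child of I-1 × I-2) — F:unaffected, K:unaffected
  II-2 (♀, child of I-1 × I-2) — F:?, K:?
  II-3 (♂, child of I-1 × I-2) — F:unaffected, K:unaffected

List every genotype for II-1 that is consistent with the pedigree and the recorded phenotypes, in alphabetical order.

II-1 ∈ {Ff KK, Ff Kk}

F/I-1 aff ·: ff
F/I-2 un ·: FF|Ff
F/II-1 un I-1×I-2: Ff
F/II-2 ? I-1×I-2: Ff|ff
F/II-3 un I-1×I-2: Ff
⇒ F over [I-1,I-2,II-1,II-2,II-3]: 3 consistent
K/I-1 un ·: KK|Kk
K/I-2 un ·: KK|Kk
K/II-1 un I-1×I-2: KK|Kk
K/II-2 ? I-1×I-2: KK|Kk|kk
K/II-3 un I-1×I-2: KK|Kk
⇒ K over [I-1,I-2,II-1,II-2,II-3]: 29 consistent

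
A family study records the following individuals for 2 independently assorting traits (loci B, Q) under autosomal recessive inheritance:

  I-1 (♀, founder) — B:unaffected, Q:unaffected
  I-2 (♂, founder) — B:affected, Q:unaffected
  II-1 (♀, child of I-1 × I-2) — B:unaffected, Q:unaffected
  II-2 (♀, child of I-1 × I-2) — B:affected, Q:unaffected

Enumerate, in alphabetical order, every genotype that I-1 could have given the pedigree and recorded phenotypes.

B/I-1 un ·: Bb
B/I-2 aff ·: bb
B/II-1 un I-1×I-2: Bb
B/II-2 aff I-1×I-2: bb
⇒ B over [I-1,I-2,II-1,II-2]: 1 consistent
Q/I-1 un ·: QQ|Qq
Q/I-2 un ·: QQ|Qq
Q/II-1 un I-1×I-2: QQ|Qq
Q/II-2 un I-1×I-2: QQ|Qq
⇒ Q over [I-1,I-2,II-1,II-2]: 13 consistent

I-1 ∈ {Bb QQ, Bb Qq}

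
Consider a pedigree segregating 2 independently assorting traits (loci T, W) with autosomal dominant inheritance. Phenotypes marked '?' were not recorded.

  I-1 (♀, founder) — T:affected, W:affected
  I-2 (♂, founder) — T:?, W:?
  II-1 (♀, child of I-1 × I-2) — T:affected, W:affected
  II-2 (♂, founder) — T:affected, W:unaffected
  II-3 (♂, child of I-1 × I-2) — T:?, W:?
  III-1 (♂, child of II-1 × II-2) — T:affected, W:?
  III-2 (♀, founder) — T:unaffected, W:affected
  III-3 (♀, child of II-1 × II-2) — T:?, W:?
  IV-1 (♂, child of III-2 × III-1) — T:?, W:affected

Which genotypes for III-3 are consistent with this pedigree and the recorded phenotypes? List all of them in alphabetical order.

III-3 ∈ {TT Ww, TT ww, Tt Ww, Tt ww, tt Ww, tt ww}

T/I-1 aff ·: Tt|TT
T/I-2 ? ·: tt|Tt|TT
T/II-1 aff I-1×I-2: Tt|TT
T/II-2 aff ·: Tt|TT
T/II-3 ? I-1×I-2: tt|Tt|TT
T/III-1 aff II-1×II-2: Tt|TT
T/III-2 un ·: tt
T/III-3 ? II-1×II-2: tt|Tt|TT
T/IV-1 ? III-2×III-1: tt|Tt
⇒ T over [I-1,I-2,II-1,II-2,II-3,III-1,III-2,III-3,IV-1]: 206 consistent
W/I-1 aff ·: Ww|WW
W/I-2 ? ·: ww|Ww|WW
W/II-1 aff I-1×I-2: Ww|WW
W/II-2 un ·: ww
W/II-3 ? I-1×I-2: ww|Ww|WW
W/III-1 ? II-1×II-2: ww|Ww
W/III-2 aff ·: Ww|WW
W/III-3 ? II-1×II-2: ww|Ww
W/IV-1 aff III-2×III-1: Ww|WW
⇒ W over [I-1,I-2,II-1,II-2,II-3,III-1,III-2,III-3,IV-1]: 152 consistent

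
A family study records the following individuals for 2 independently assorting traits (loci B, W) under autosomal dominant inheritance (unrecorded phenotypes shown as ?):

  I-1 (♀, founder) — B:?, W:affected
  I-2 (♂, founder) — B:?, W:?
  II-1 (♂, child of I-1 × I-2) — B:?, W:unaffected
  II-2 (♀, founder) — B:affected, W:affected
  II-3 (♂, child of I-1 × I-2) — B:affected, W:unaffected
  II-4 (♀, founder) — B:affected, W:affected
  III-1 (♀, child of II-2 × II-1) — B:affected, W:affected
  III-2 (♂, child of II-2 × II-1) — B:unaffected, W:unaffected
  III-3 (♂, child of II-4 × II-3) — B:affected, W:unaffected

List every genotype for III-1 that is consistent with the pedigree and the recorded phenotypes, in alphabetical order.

B/I-1 ? ·: bb|Bb|BB
B/I-2 ? ·: bb|Bb|BB
B/II-1 ? I-1×I-2: bb|Bb
B/II-2 aff ·: Bb
B/II-3 aff I-1×I-2: Bb|BB
B/II-4 aff ·: Bb|BB
B/III-1 aff II-2×II-1: Bb|BB
B/III-2 un II-2×II-1: bb
B/III-3 aff II-4×II-3: Bb|BB
⇒ B over [I-1,I-2,II-1,II-2,II-3,II-4,III-1,III-2,III-3]: 89 consistent
W/I-1 aff ·: Ww
W/I-2 ? ·: ww|Ww
W/II-1 un I-1×I-2: ww
W/II-2 aff ·: Ww
W/II-3 un I-1×I-2: ww
W/II-4 aff ·: Ww
W/III-1 aff II-2×II-1: Ww
W/III-2 un II-2×II-1: ww
W/III-3 un II-4×II-3: ww
⇒ W over [I-1,I-2,II-1,II-2,II-3,II-4,III-1,III-2,III-3]: 2 consistent

III-1 ∈ {BB Ww, Bb Ww}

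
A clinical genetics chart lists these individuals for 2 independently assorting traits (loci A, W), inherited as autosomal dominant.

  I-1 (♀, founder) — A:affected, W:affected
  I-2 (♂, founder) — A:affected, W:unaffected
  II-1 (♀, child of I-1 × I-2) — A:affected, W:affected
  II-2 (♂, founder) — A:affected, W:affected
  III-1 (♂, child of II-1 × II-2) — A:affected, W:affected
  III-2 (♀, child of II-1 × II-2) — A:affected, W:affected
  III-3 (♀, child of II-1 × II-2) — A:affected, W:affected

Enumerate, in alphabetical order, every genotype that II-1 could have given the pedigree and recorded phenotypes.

II-1 ∈ {AA Ww, Aa Ww}

A/I-1 aff ·: Aa|AA
A/I-2 aff ·: Aa|AA
A/II-1 aff I-1×I-2: Aa|AA
A/II-2 aff ·: Aa|AA
A/III-1 aff II-1×II-2: Aa|AA
A/III-2 aff II-1×II-2: Aa|AA
A/III-3 aff II-1×II-2: Aa|AA
⇒ A over [I-1,I-2,II-1,II-2,III-1,III-2,III-3]: 84 consistent
W/I-1 aff ·: Ww|WW
W/I-2 un ·: ww
W/II-1 aff I-1×I-2: Ww
W/II-2 aff ·: Ww|WW
W/III-1 aff II-1×II-2: Ww|WW
W/III-2 aff II-1×II-2: Ww|WW
W/III-3 aff II-1×II-2: Ww|WW
⇒ W over [I-1,I-2,II-1,II-2,III-1,III-2,III-3]: 32 consistent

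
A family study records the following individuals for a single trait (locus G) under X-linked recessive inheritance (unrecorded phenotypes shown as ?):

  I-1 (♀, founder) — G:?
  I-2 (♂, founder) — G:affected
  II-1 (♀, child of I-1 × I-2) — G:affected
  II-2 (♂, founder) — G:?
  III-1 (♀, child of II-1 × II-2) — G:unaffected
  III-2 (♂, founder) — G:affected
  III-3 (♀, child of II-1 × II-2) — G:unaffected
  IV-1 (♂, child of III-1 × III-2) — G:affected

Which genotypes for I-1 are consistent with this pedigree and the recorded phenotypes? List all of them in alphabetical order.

I-1 ∈ {X^GX^g, X^gX^g}

G/I-1 ? ·: X^GX^g|X^gX^g
G/I-2 aff ·: X^gY
G/II-1 aff I-1×I-2: X^gX^g
G/II-2 ? ·: X^GY
G/III-1 un II-1×II-2: X^GX^g
G/III-2 aff ·: X^gY
G/III-3 un II-1×II-2: X^GX^g
G/IV-1 aff III-1×III-2: X^gY
⇒ G over [I-1,I-2,II-1,II-2,III-1,III-2,III-3,IV-1]: 2 consistent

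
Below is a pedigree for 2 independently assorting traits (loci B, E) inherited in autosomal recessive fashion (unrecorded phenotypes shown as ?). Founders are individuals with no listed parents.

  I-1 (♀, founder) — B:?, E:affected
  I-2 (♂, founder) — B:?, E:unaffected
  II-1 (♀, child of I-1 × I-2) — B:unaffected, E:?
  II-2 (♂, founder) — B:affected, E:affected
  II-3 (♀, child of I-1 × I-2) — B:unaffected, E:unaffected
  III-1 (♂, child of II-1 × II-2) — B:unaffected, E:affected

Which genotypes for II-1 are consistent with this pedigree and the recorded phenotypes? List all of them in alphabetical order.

II-1 ∈ {BB Ee, BB ee, Bb Ee, Bb ee}

B/I-1 ? ·: BB|Bb|bb
B/I-2 ? ·: BB|Bb|bb
B/II-1 un I-1×I-2: BB|Bb
B/II-2 aff ·: bb
B/II-3 un I-1×I-2: BB|Bb
B/III-1 un II-1×II-2: Bb
⇒ B over [I-1,I-2,II-1,II-2,II-3,III-1]: 17 consistent
E/I-1 aff ·: ee
E/I-2 un ·: EE|Ee
E/II-1 ? I-1×I-2: Ee|ee
E/II-2 aff ·: ee
E/II-3 un I-1×I-2: Ee
E/III-1 aff II-1×II-2: ee
⇒ E over [I-1,I-2,II-1,II-2,II-3,III-1]: 3 consistent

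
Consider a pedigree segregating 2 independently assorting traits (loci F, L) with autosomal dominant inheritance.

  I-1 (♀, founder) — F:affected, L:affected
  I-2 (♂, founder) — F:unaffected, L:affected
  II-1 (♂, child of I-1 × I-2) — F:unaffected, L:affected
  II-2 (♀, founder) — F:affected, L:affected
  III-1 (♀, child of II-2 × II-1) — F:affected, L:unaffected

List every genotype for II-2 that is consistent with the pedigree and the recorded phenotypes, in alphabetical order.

F/I-1 aff ·: Ff
F/I-2 un ·: ff
F/II-1 un I-1×I-2: ff
F/II-2 aff ·: Ff|FF
F/III-1 aff II-2×II-1: Ff
⇒ F over [I-1,I-2,II-1,II-2,III-1]: 2 consistent
L/I-1 aff ·: Ll|LL
L/I-2 aff ·: Ll|LL
L/II-1 aff I-1×I-2: Ll
L/II-2 aff ·: Ll
L/III-1 un II-2×II-1: ll
⇒ L over [I-1,I-2,II-1,II-2,III-1]: 3 consistent

II-2 ∈ {FF Ll, Ff Ll}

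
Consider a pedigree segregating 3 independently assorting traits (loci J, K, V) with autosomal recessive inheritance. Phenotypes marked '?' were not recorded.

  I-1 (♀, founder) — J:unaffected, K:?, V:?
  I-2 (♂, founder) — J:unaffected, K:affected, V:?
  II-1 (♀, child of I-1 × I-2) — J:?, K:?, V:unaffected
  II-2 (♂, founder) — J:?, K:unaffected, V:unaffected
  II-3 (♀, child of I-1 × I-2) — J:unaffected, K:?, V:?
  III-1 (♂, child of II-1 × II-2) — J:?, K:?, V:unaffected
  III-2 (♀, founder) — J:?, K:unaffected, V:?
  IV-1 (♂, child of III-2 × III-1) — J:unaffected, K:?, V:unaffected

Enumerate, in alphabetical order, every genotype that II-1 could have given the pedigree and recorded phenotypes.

J/I-1 un ·: JJ|Jj
J/I-2 un ·: JJ|Jj
J/II-1 ? I-1×I-2: JJ|Jj|jj
J/II-2 ? ·: JJ|Jj|jj
J/II-3 un I-1×I-2: JJ|Jj
J/III-1 ? II-1×II-2: JJ|Jj|jj
J/III-2 ? ·: JJ|Jj|jj
J/IV-1 un III-2×III-1: JJ|Jj
⇒ J over [I-1,I-2,II-1,II-2,II-3,III-1,III-2,IV-1]: 316 consistent
K/I-1 ? ·: KK|Kk|kk
K/I-2 aff ·: kk
K/II-1 ? I-1×I-2: Kk|kk
K/II-2 un ·: KK|Kk
K/II-3 ? I-1×I-2: Kk|kk
K/III-1 ? II-1×II-2: KK|Kk|kk
K/III-2 un ·: KK|Kk
K/IV-1 ? III-2×III-1: KK|Kk|kk
⇒ K over [I-1,I-2,II-1,II-2,II-3,III-1,III-2,IV-1]: 96 consistent
V/I-1 ? ·: VV|Vv|vv
V/I-2 ? ·: VV|Vv|vv
V/II-1 un I-1×I-2: VV|Vv
V/II-2 un ·: VV|Vv
V/II-3 ? I-1×I-2: VV|Vv|vv
V/III-1 un II-1×II-2: VV|Vv
V/III-2 ? ·: VV|Vv|vv
V/IV-1 un III-2×III-1: VV|Vv
⇒ V over [I-1,I-2,II-1,II-2,II-3,III-1,III-2,IV-1]: 338 consistent

II-1 ∈ {JJ Kk VV, JJ Kk Vv, JJ kk VV, JJ kk Vv, Jj Kk VV, Jj Kk Vv, Jj kk VV, Jj kk Vv, jj Kk VV, jj Kk Vv, jj kk VV, jj kk Vv}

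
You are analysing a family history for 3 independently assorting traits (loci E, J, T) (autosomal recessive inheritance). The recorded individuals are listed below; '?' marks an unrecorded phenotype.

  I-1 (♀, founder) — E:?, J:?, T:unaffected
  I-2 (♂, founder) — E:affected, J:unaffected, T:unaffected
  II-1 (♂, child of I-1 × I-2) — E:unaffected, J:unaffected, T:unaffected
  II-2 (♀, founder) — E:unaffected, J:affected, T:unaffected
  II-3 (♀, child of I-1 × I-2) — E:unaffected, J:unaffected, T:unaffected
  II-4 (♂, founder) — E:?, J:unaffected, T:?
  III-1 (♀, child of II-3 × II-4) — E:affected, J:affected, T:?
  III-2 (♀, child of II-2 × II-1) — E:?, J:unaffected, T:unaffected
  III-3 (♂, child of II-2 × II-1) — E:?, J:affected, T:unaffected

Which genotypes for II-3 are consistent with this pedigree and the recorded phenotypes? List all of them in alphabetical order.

E/I-1 ? ·: EE|Ee
E/I-2 aff ·: ee
E/II-1 un I-1×I-2: Ee
E/II-2 un ·: EE|Ee
E/II-3 un I-1×I-2: Ee
E/II-4 ? ·: Ee|ee
E/III-1 aff II-3×II-4: ee
E/III-2 ? II-2×II-1: EE|Ee|ee
E/III-3 ? II-2×II-1: EE|Ee|ee
⇒ E over [I-1,I-2,II-1,II-2,II-3,II-4,III-1,III-2,III-3]: 52 consistent
J/I-1 ? ·: JJ|Jj|jj
J/I-2 un ·: JJ|Jj
J/II-1 un I-1×I-2: Jj
J/II-2 aff ·: jj
J/II-3 un I-1×I-2: Jj
J/II-4 un ·: Jj
J/III-1 aff II-3×II-4: jj
J/III-2 un II-2×II-1: Jj
J/III-3 aff II-2×II-1: jj
⇒ J over [I-1,I-2,II-1,II-2,II-3,II-4,III-1,III-2,III-3]: 5 consistent
T/I-1 un ·: TT|Tt
T/I-2 un ·: TT|Tt
T/II-1 un I-1×I-2: TT|Tt
T/II-2 un ·: TT|Tt
T/II-3 un I-1×I-2: TT|Tt
T/II-4 ? ·: TT|Tt|tt
T/III-1 ? II-3×II-4: TT|Tt|tt
T/III-2 un II-2×II-1: TT|Tt
T/III-3 un II-2×II-1: TT|Tt
⇒ T over [I-1,I-2,II-1,II-2,II-3,II-4,III-1,III-2,III-3]: 449 consistent

II-3 ∈ {Ee Jj TT, Ee Jj Tt}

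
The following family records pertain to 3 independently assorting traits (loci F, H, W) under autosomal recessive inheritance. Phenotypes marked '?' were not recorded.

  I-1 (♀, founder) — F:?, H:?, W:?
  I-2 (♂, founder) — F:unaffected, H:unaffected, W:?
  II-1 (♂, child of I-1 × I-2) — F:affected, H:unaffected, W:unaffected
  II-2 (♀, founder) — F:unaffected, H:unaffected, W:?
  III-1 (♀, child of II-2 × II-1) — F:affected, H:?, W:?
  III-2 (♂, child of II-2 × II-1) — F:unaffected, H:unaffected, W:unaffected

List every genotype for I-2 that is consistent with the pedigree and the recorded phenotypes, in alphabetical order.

F/I-1 ? ·: Ff|ff
F/I-2 un ·: Ff
F/II-1 aff I-1×I-2: ff
F/II-2 un ·: Ff
F/III-1 aff II-2×II-1: ff
F/III-2 un II-2×II-1: Ff
⇒ F over [I-1,I-2,II-1,II-2,III-1,III-2]: 2 consistent
H/I-1 ? ·: HH|Hh|hh
H/I-2 un ·: HH|Hh
H/II-1 un I-1×I-2: HH|Hh
H/II-2 un ·: HH|Hh
H/III-1 ? II-2×II-1: HH|Hh|hh
H/III-2 un II-2×II-1: HH|Hh
⇒ H over [I-1,I-2,II-1,II-2,III-1,III-2]: 70 consistent
W/I-1 ? ·: WW|Ww|ww
W/I-2 ? ·: WW|Ww|ww
W/II-1 un I-1×I-2: WW|Ww
W/II-2 ? ·: WW|Ww|ww
W/III-1 ? II-2×II-1: WW|Ww|ww
W/III-2 un II-2×II-1: WW|Ww
⇒ W over [I-1,I-2,II-1,II-2,III-1,III-2]: 108 consistent

I-2 ∈ {Ff HH WW, Ff HH Ww, Ff HH ww, Ff Hh WW, Ff Hh Ww, Ff Hh ww}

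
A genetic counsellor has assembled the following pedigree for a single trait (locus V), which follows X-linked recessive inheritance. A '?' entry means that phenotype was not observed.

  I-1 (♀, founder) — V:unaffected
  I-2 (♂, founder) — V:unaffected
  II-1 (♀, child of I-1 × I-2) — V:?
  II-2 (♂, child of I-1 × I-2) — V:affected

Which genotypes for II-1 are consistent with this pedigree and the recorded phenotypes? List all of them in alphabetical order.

II-1 ∈ {X^VX^V, X^VX^v}

V/I-1 un ·: X^VX^v
V/I-2 un ·: X^VY
V/II-1 ? I-1×I-2: X^VX^V|X^VX^v
V/II-2 aff I-1×I-2: X^vY
⇒ V over [I-1,I-2,II-1,II-2]: 2 consistent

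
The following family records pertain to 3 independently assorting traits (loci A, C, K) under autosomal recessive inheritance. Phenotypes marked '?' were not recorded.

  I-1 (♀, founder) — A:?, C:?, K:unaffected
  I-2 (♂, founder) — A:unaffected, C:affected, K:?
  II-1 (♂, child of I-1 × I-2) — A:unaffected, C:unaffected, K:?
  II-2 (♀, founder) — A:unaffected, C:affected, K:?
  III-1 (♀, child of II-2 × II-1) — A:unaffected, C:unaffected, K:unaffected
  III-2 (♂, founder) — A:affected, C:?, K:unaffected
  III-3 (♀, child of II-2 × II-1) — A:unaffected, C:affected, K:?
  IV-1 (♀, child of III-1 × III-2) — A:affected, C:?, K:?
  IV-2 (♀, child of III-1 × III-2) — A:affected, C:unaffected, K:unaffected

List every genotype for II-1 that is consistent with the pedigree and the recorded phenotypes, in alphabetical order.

II-1 ∈ {AA Cc KK, AA Cc Kk, AA Cc kk, Aa Cc KK, Aa Cc Kk, Aa Cc kk}

A/I-1 ? ·: AA|Aa|aa
A/I-2 un ·: AA|Aa
A/II-1 un I-1×I-2: AA|Aa
A/II-2 un ·: AA|Aa
A/III-1 un II-2×II-1: Aa
A/III-2 aff ·: aa
A/III-3 un II-2×II-1: AA|Aa
A/IV-1 aff III-1×III-2: aa
A/IV-2 aff III-1×III-2: aa
⇒ A over [I-1,I-2,II-1,II-2,III-1,III-2,III-3,IV-1,IV-2]: 28 consistent
C/I-1 ? ·: CC|Cc
C/I-2 aff ·: cc
C/II-1 un I-1×I-2: Cc
C/II-2 aff ·: cc
C/III-1 un II-2×II-1: Cc
C/III-2 ? ·: CC|Cc|cc
C/III-3 aff II-2×II-1: cc
C/IV-1 ? III-1×III-2: CC|Cc|cc
C/IV-2 un III-1×III-2: CC|Cc
⇒ C over [I-1,I-2,II-1,II-2,III-1,III-2,III-3,IV-1,IV-2]: 24 consistent
K/I-1 un ·: KK|Kk
K/I-2 ? ·: KK|Kk|kk
K/II-1 ? I-1×I-2: KK|Kk|kk
K/II-2 ? ·: KK|Kk|kk
K/III-1 un II-2×II-1: KK|Kk
K/III-2 un ·: KK|Kk
K/III-3 ? II-2×II-1: KK|Kk|kk
K/IV-1 ? III-1×III-2: KK|Kk|kk
K/IV-2 un III-1×III-2: KK|Kk
⇒ K over [I-1,I-2,II-1,II-2,III-1,III-2,III-3,IV-1,IV-2]: 715 consistent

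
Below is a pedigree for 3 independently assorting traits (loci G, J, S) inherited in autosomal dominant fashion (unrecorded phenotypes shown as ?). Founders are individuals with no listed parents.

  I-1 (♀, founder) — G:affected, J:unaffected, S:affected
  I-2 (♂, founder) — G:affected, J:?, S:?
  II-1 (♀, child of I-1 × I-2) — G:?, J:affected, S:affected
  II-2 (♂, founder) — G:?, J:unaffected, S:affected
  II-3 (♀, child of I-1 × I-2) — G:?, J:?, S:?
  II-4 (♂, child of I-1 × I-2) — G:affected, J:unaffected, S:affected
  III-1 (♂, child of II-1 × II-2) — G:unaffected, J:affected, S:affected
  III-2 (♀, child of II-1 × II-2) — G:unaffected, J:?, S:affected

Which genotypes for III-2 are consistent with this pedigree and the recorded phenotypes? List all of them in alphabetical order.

G/I-1 aff ·: Gg|GG
G/I-2 aff ·: Gg|GG
G/II-1 ? I-1×I-2: gg|Gg
G/II-2 ? ·: gg|Gg
G/II-3 ? I-1×I-2: gg|Gg|GG
G/II-4 aff I-1×I-2: Gg|GG
G/III-1 un II-1×II-2: gg
G/III-2 un II-1×II-2: gg
⇒ G over [I-1,I-2,II-1,II-2,II-3,II-4,III-1,III-2]: 40 consistent
J/I-1 un ·: jj
J/I-2 ? ·: Jj
J/II-1 aff I-1×I-2: Jj
J/II-2 un ·: jj
J/II-3 ? I-1×I-2: jj|Jj
J/II-4 un I-1×I-2: jj
J/III-1 aff II-1×II-2: Jj
J/III-2 ? II-1×II-2: jj|Jj
⇒ J over [I-1,I-2,II-1,II-2,II-3,II-4,III-1,III-2]: 4 consistent
S/I-1 aff ·: Ss|SS
S/I-2 ? ·: ss|Ss|SS
S/II-1 aff I-1×I-2: Ss|SS
S/II-2 aff ·: Ss|SS
S/II-3 ? I-1×I-2: ss|Ss|SS
S/II-4 aff I-1×I-2: Ss|SS
S/III-1 aff II-1×II-2: Ss|SS
S/III-2 aff II-1×II-2: Ss|SS
⇒ S over [I-1,I-2,II-1,II-2,II-3,II-4,III-1,III-2]: 211 consistent

III-2 ∈ {gg Jj SS, gg Jj Ss, gg jj SS, gg jj Ss}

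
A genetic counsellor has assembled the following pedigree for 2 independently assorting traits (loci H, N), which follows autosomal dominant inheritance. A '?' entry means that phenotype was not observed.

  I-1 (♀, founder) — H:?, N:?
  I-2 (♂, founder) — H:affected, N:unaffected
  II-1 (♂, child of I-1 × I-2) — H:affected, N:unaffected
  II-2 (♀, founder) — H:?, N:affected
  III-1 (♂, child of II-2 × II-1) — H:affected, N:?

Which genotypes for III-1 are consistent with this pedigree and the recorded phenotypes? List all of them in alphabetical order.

III-1 ∈ {HH Nn, HH nn, Hh Nn, Hh nn}

H/I-1 ? ·: hh|Hh|HH
H/I-2 aff ·: Hh|HH
H/II-1 aff I-1×I-2: Hh|HH
H/II-2 ? ·: hh|Hh|HH
H/III-1 aff II-2×II-1: Hh|HH
⇒ H over [I-1,I-2,II-1,II-2,III-1]: 41 consistent
N/I-1 ? ·: nn|Nn
N/I-2 un ·: nn
N/II-1 un I-1×I-2: nn
N/II-2 aff ·: Nn|NN
N/III-1 ? II-2×II-1: nn|Nn
⇒ N over [I-1,I-2,II-1,II-2,III-1]: 6 consistent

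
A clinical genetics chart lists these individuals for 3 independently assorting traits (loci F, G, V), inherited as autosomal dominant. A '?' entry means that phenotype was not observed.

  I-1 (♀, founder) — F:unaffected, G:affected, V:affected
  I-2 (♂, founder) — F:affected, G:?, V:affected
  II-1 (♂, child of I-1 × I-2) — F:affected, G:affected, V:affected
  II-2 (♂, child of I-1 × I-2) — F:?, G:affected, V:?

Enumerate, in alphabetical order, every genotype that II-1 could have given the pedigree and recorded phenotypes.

II-1 ∈ {Ff GG VV, Ff GG Vv, Ff Gg VV, Ff Gg Vv}

F/I-1 un ·: ff
F/I-2 aff ·: Ff|FF
F/II-1 aff I-1×I-2: Ff
F/II-2 ? I-1×I-2: ff|Ff
⇒ F over [I-1,I-2,II-1,II-2]: 3 consistent
G/I-1 aff ·: Gg|GG
G/I-2 ? ·: gg|Gg|GG
G/II-1 aff I-1×I-2: Gg|GG
G/II-2 aff I-1×I-2: Gg|GG
⇒ G over [I-1,I-2,II-1,II-2]: 15 consistent
V/I-1 aff ·: Vv|VV
V/I-2 aff ·: Vv|VV
V/II-1 aff I-1×I-2: Vv|VV
V/II-2 ? I-1×I-2: vv|Vv|VV
⇒ V over [I-1,I-2,II-1,II-2]: 15 consistent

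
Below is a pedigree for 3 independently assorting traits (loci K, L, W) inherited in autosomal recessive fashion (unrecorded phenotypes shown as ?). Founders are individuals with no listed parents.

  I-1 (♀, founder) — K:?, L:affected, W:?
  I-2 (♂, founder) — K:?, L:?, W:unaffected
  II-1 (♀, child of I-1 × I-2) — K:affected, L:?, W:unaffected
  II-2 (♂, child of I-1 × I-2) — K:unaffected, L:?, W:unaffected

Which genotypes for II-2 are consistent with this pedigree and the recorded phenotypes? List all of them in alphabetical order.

K/I-1 ? ·: Kk|kk
K/I-2 ? ·: Kk|kk
K/II-1 aff I-1×I-2: kk
K/II-2 un I-1×I-2: KK|Kk
⇒ K over [I-1,I-2,II-1,II-2]: 4 consistent
L/I-1 aff ·: ll
L/I-2 ? ·: LL|Ll|ll
L/II-1 ? I-1×I-2: Ll|ll
L/II-2 ? I-1×I-2: Ll|ll
⇒ L over [I-1,I-2,II-1,II-2]: 6 consistent
W/I-1 ? ·: WW|Ww|ww
W/I-2 un ·: WW|Ww
W/II-1 un I-1×I-2: WW|Ww
W/II-2 un I-1×I-2: WW|Ww
⇒ W over [I-1,I-2,II-1,II-2]: 15 consistent

II-2 ∈ {KK Ll WW, KK Ll Ww, KK ll WW, KK ll Ww, Kk Ll WW, Kk Ll Ww, Kk ll WW, Kk ll Ww}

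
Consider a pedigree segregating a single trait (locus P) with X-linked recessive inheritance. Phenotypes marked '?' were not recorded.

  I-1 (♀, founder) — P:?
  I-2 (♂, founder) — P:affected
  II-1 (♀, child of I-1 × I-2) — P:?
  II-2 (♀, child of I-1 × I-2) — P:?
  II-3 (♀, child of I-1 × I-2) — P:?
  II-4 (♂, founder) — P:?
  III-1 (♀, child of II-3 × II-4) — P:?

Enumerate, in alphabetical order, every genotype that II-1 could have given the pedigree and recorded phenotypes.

II-1 ∈ {X^PX^p, X^pX^p}

P/I-1 ? ·: X^PX^P|X^PX^p|X^pX^p
P/I-2 aff ·: X^pY
P/II-1 ? I-1×I-2: X^PX^p|X^pX^p
P/II-2 ? I-1×I-2: X^PX^p|X^pX^p
P/II-3 ? I-1×I-2: X^PX^p|X^pX^p
P/II-4 ? ·: X^PY|X^pY
P/III-1 ? II-3×II-4: X^PX^P|X^PX^p|X^pX^p
⇒ P over [I-1,I-2,II-1,II-2,II-3,II-4,III-1]: 30 consistent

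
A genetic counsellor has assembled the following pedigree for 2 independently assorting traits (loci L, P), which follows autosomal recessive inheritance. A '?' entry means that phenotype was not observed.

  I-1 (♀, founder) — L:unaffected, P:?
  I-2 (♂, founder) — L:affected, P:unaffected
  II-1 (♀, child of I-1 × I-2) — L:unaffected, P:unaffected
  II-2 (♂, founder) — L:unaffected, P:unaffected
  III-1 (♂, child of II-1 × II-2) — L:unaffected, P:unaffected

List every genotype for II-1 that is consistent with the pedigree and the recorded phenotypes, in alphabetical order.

L/I-1 un ·: LL|Ll
L/I-2 aff ·: ll
L/II-1 un I-1×I-2: Ll
L/II-2 un ·: LL|Ll
L/III-1 un II-1×II-2: LL|Ll
⇒ L over [I-1,I-2,II-1,II-2,III-1]: 8 consistent
P/I-1 ? ·: PP|Pp|pp
P/I-2 un ·: PP|Pp
P/II-1 un I-1×I-2: PP|Pp
P/II-2 un ·: PP|Pp
P/III-1 un II-1×II-2: PP|Pp
⇒ P over [I-1,I-2,II-1,II-2,III-1]: 32 consistent

II-1 ∈ {Ll PP, Ll Pp}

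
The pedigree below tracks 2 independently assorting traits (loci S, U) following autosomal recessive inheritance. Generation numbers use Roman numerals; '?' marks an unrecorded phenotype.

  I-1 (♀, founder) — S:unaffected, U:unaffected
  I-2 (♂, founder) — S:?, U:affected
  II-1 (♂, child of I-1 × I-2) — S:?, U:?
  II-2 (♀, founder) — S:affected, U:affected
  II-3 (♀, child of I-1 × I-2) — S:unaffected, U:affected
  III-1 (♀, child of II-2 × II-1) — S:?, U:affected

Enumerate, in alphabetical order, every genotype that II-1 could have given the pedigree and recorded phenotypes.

S/I-1 un ·: SS|Ss
S/I-2 ? ·: SS|Ss|ss
S/II-1 ? I-1×I-2: SS|Ss|ss
S/II-2 aff ·: ss
S/II-3 un I-1×I-2: SS|Ss
S/III-1 ? II-2×II-1: Ss|ss
⇒ S over [I-1,I-2,II-1,II-2,II-3,III-1]: 26 consistent
U/I-1 un ·: Uu
U/I-2 aff ·: uu
U/II-1 ? I-1×I-2: Uu|uu
U/II-2 aff ·: uu
U/II-3 aff I-1×I-2: uu
U/III-1 aff II-2×II-1: uu
⇒ U over [I-1,I-2,II-1,II-2,II-3,III-1]: 2 consistent

II-1 ∈ {SS Uu, SS uu, Ss Uu, Ss uu, ss Uu, ss uu}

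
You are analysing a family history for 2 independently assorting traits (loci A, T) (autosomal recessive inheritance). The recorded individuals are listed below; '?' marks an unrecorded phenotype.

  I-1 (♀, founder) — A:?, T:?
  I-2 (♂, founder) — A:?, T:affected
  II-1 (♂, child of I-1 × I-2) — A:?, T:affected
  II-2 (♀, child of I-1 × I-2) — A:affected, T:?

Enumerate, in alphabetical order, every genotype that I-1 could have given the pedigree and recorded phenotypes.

A/I-1 ? ·: Aa|aa
A/I-2 ? ·: Aa|aa
A/II-1 ? I-1×I-2: AA|Aa|aa
A/II-2 aff I-1×I-2: aa
⇒ A over [I-1,I-2,II-1,II-2]: 8 consistent
T/I-1 ? ·: Tt|tt
T/I-2 aff ·: tt
T/II-1 aff I-1×I-2: tt
T/II-2 ? I-1×I-2: Tt|tt
⇒ T over [I-1,I-2,II-1,II-2]: 3 consistent

I-1 ∈ {Aa Tt, Aa tt, aa Tt, aa tt}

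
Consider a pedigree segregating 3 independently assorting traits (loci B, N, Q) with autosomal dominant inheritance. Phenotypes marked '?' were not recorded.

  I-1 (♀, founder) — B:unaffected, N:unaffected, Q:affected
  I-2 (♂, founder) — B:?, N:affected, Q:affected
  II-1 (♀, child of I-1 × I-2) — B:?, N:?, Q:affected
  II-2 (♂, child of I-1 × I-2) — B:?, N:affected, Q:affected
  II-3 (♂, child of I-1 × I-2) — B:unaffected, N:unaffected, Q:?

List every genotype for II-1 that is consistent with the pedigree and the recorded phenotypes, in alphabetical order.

II-1 ∈ {Bb Nn QQ, Bb Nn Qq, Bb nn QQ, Bb nn Qq, bb Nn QQ, bb Nn Qq, bb nn QQ, bb nn Qq}

B/I-1 un ·: bb
B/I-2 ? ·: bb|Bb
B/II-1 ? I-1×I-2: bb|Bb
B/II-2 ? I-1×I-2: bb|Bb
B/II-3 un I-1×I-2: bb
⇒ B over [I-1,I-2,II-1,II-2,II-3]: 5 consistent
N/I-1 un ·: nn
N/I-2 aff ·: Nn
N/II-1 ? I-1×I-2: nn|Nn
N/II-2 aff I-1×I-2: Nn
N/II-3 un I-1×I-2: nn
⇒ N over [I-1,I-2,II-1,II-2,II-3]: 2 consistent
Q/I-1 aff ·: Qq|QQ
Q/I-2 aff ·: Qq|QQ
Q/II-1 aff I-1×I-2: Qq|QQ
Q/II-2 aff I-1×I-2: Qq|QQ
Q/II-3 ? I-1×I-2: qq|Qq|QQ
⇒ Q over [I-1,I-2,II-1,II-2,II-3]: 29 consistent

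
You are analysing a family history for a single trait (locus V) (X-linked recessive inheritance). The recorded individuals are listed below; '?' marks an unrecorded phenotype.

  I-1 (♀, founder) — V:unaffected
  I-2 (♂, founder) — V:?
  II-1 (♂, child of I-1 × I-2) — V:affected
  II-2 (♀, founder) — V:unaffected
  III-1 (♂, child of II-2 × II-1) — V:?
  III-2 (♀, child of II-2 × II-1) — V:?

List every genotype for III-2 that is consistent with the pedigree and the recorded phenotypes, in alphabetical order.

III-2 ∈ {X^VX^v, X^vX^v}

V/I-1 un ·: X^VX^v
V/I-2 ? ·: X^VY|X^vY
V/II-1 aff I-1×I-2: X^vY
V/II-2 un ·: X^VX^V|X^VX^v
V/III-1 ? II-2×II-1: X^VY|X^vY
V/III-2 ? II-2×II-1: X^VX^v|X^vX^v
⇒ V over [I-1,I-2,II-1,II-2,III-1,III-2]: 10 consistent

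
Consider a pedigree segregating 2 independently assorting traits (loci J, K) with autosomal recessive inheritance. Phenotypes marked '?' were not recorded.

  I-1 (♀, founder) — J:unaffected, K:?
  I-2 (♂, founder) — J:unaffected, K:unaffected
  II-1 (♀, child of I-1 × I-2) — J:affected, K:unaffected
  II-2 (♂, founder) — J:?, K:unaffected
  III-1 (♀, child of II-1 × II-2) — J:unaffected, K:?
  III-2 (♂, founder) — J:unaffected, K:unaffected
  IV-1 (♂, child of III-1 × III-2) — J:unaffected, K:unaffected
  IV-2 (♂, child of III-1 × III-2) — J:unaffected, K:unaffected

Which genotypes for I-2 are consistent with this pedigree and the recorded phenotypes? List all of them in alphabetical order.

I-2 ∈ {Jj KK, Jj Kk}

J/I-1 un ·: Jj
J/I-2 un ·: Jj
J/II-1 aff I-1×I-2: jj
J/II-2 ? ·: JJ|Jj
J/III-1 un II-1×II-2: Jj
J/III-2 un ·: JJ|Jj
J/IV-1 un III-1×III-2: JJ|Jj
J/IV-2 un III-1×III-2: JJ|Jj
⇒ J over [I-1,I-2,II-1,II-2,III-1,III-2,IV-1,IV-2]: 16 consistent
K/I-1 ? ·: KK|Kk|kk
K/I-2 un ·: KK|Kk
K/II-1 un I-1×I-2: KK|Kk
K/II-2 un ·: KK|Kk
K/III-1 ? II-1×II-2: KK|Kk|kk
K/III-2 un ·: KK|Kk
K/IV-1 un III-1×III-2: KK|Kk
K/IV-2 un III-1×III-2: KK|Kk
⇒ K over [I-1,I-2,II-1,II-2,III-1,III-2,IV-1,IV-2]: 212 consistent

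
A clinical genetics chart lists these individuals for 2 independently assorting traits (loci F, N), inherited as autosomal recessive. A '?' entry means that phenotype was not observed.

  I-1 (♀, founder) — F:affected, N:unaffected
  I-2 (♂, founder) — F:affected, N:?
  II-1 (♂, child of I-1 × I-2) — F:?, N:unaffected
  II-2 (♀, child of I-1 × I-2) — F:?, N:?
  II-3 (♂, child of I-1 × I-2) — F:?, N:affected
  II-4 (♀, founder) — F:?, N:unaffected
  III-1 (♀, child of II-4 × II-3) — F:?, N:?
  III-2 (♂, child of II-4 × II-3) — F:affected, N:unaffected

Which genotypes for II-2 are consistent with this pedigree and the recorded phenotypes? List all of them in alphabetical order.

II-2 ∈ {ff NN, ff Nn, ff nn}

F/I-1 aff ·: ff
F/I-2 aff ·: ff
F/II-1 ? I-1×I-2: ff
F/II-2 ? I-1×I-2: ff
F/II-3 ? I-1×I-2: ff
F/II-4 ? ·: Ff|ff
F/III-1 ? II-4×II-3: Ff|ff
F/III-2 aff II-4×II-3: ff
⇒ F over [I-1,I-2,II-1,II-2,II-3,II-4,III-1,III-2]: 3 consistent
N/I-1 un ·: Nn
N/I-2 ? ·: Nn|nn
N/II-1 un I-1×I-2: NN|Nn
N/II-2 ? I-1×I-2: NN|Nn|nn
N/II-3 aff I-1×I-2: nn
N/II-4 un ·: NN|Nn
N/III-1 ? II-4×II-3: Nn|nn
N/III-2 un II-4×II-3: Nn
⇒ N over [I-1,I-2,II-1,II-2,II-3,II-4,III-1,III-2]: 24 consistent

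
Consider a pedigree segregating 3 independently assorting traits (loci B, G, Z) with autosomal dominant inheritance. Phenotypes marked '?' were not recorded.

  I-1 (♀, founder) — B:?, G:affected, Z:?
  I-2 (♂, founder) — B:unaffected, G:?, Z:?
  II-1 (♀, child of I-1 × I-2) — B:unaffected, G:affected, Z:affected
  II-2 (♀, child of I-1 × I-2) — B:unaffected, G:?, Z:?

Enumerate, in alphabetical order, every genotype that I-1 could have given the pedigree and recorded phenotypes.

B/I-1 ? ·: bb|Bb
B/I-2 un ·: bb
B/II-1 un I-1×I-2: bb
B/II-2 un I-1×I-2: bb
⇒ B over [I-1,I-2,II-1,II-2]: 2 consistent
G/I-1 aff ·: Gg|GG
G/I-2 ? ·: gg|Gg|GG
G/II-1 aff I-1×I-2: Gg|GG
G/II-2 ? I-1×I-2: gg|Gg|GG
⇒ G over [I-1,I-2,II-1,II-2]: 18 consistent
Z/I-1 ? ·: zz|Zz|ZZ
Z/I-2 ? ·: zz|Zz|ZZ
Z/II-1 aff I-1×I-2: Zz|ZZ
Z/II-2 ? I-1×I-2: zz|Zz|ZZ
⇒ Z over [I-1,I-2,II-1,II-2]: 21 consistent

I-1 ∈ {Bb GG ZZ, Bb GG Zz, Bb GG zz, Bb Gg ZZ, Bb Gg Zz, Bb Gg zz, bb GG ZZ, bb GG Zz, bb GG zz, bb Gg ZZ, bb Gg Zz, bb Gg zz}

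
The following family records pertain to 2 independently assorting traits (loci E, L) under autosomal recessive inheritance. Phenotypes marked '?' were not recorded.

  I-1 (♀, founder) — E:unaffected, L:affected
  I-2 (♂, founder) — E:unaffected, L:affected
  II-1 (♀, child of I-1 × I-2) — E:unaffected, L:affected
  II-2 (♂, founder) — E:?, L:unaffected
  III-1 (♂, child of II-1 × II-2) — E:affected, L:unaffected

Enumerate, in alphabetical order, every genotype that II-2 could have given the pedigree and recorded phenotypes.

E/I-1 un ·: EE|Ee
E/I-2 un ·: EE|Ee
E/II-1 un I-1×I-2: Ee
E/II-2 ? ·: Ee|ee
E/III-1 aff II-1×II-2: ee
⇒ E over [I-1,I-2,II-1,II-2,III-1]: 6 consistent
L/I-1 aff ·: ll
L/I-2 aff ·: ll
L/II-1 aff I-1×I-2: ll
L/II-2 un ·: LL|Ll
L/III-1 un II-1×II-2: Ll
⇒ L over [I-1,I-2,II-1,II-2,III-1]: 2 consistent

II-2 ∈ {Ee LL, Ee Ll, ee LL, ee Ll}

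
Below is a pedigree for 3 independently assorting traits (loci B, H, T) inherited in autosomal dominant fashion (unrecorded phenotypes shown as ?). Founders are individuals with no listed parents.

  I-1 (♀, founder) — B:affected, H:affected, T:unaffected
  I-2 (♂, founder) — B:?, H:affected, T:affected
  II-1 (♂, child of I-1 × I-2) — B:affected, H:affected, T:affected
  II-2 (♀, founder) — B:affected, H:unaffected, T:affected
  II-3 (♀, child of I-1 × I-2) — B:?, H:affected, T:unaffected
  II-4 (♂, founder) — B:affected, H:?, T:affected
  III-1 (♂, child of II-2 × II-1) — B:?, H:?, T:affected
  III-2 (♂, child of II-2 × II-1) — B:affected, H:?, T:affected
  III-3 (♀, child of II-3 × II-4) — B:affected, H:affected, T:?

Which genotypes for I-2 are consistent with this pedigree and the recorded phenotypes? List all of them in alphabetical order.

I-2 ∈ {BB HH Tt, BB Hh Tt, Bb HH Tt, Bb Hh Tt, bb HH Tt, bb Hh Tt}

B/I-1 aff ·: Bb|BB
B/I-2 ? ·: bb|Bb|BB
B/II-1 aff I-1×I-2: Bb|BB
B/II-2 aff ·: Bb|BB
B/II-3 ? I-1×I-2: bb|Bb|BB
B/II-4 aff ·: Bb|BB
B/III-1 ? II-2×II-1: bb|Bb|BB
B/III-2 aff II-2×II-1: Bb|BB
B/III-3 aff II-3×II-4: Bb|BB
⇒ B over [I-1,I-2,II-1,II-2,II-3,II-4,III-1,III-2,III-3]: 460 consistent
H/I-1 aff ·: Hh|HH
H/I-2 aff ·: Hh|HH
H/II-1 aff I-1×I-2: Hh|HH
H/II-2 un ·: hh
H/II-3 aff I-1×I-2: Hh|HH
H/II-4 ? ·: hh|Hh|HH
H/III-1 ? II-2×II-1: hh|Hh
H/III-2 ? II-2×II-1: hh|Hh
H/III-3 aff II-3×II-4: Hh|HH
⇒ H over [I-1,I-2,II-1,II-2,II-3,II-4,III-1,III-2,III-3]: 139 consistent
T/I-1 un ·: tt
T/I-2 aff ·: Tt
T/II-1 aff I-1×I-2: Tt
T/II-2 aff ·: Tt|TT
T/II-3 un I-1×I-2: tt
T/II-4 aff ·: Tt|TT
T/III-1 aff II-2×II-1: Tt|TT
T/III-2 aff II-2×II-1: Tt|TT
T/III-3 ? II-3×II-4: tt|Tt
⇒ T over [I-1,I-2,II-1,II-2,II-3,II-4,III-1,III-2,III-3]: 24 consistent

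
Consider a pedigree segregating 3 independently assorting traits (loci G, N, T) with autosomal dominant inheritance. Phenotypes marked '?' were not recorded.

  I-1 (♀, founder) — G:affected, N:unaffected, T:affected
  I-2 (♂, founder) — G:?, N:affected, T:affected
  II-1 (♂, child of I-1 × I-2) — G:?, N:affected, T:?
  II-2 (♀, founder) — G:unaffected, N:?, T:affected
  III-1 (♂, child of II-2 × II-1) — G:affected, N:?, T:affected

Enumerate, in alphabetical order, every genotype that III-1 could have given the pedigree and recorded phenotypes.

G/I-1 aff ·: Gg|GG
G/I-2 ? ·: gg|Gg|GG
G/II-1 ? I-1×I-2: Gg|GG
G/II-2 un ·: gg
G/III-1 aff II-2×II-1: Gg
⇒ G over [I-1,I-2,II-1,II-2,III-1]: 9 consistent
N/I-1 un ·: nn
N/I-2 aff ·: Nn|NN
N/II-1 aff I-1×I-2: Nn
N/II-2 ? ·: nn|Nn|NN
N/III-1 ? II-2×II-1: nn|Nn|NN
⇒ N over [I-1,I-2,II-1,II-2,III-1]: 14 consistent
T/I-1 aff ·: Tt|TT
T/I-2 aff ·: Tt|TT
T/II-1 ? I-1×I-2: tt|Tt|TT
T/II-2 aff ·: Tt|TT
T/III-1 aff II-2×II-1: Tt|TT
⇒ T over [I-1,I-2,II-1,II-2,III-1]: 26 consistent

III-1 ∈ {Gg NN TT, Gg NN Tt, Gg Nn TT, Gg Nn Tt, Gg nn TT, Gg nn Tt}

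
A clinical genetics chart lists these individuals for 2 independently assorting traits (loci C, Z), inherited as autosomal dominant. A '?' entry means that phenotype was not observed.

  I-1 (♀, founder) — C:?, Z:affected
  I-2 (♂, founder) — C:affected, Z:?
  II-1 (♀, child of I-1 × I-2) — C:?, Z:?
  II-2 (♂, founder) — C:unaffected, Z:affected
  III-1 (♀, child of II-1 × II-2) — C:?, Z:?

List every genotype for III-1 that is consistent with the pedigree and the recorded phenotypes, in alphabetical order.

C/I-1 ? ·: cc|Cc|CC
C/I-2 aff ·: Cc|CC
C/II-1 ? I-1×I-2: cc|Cc|CC
C/II-2 un ·: cc
C/III-1 ? II-1×II-2: cc|Cc
⇒ C over [I-1,I-2,II-1,II-2,III-1]: 16 consistent
Z/I-1 aff ·: Zz|ZZ
Z/I-2 ? ·: zz|Zz|ZZ
Z/II-1 ? I-1×I-2: zz|Zz|ZZ
Z/II-2 aff ·: Zz|ZZ
Z/III-1 ? II-1×II-2: zz|Zz|ZZ
⇒ Z over [I-1,I-2,II-1,II-2,III-1]: 43 consistent

III-1 ∈ {Cc ZZ, Cc Zz, Cc zz, cc ZZ, cc Zz, cc zz}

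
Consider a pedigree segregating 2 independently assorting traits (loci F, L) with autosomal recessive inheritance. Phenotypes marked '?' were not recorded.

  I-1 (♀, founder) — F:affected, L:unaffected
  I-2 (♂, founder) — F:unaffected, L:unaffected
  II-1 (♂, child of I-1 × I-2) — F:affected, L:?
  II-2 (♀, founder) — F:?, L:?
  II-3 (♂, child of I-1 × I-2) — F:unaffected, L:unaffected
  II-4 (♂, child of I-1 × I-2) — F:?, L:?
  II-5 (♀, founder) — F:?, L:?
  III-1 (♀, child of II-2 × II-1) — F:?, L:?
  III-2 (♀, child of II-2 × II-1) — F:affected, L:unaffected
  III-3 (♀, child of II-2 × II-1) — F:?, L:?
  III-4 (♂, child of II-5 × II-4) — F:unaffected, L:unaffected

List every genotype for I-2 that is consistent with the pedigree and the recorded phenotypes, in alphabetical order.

F/I-1 aff ·: ff
F/I-2 un ·: Ff
F/II-1 aff I-1×I-2: ff
F/II-2 ? ·: Ff|ff
F/II-3 un I-1×I-2: Ff
F/II-4 ? I-1×I-2: Ff|ff
F/II-5 ? ·: FF|Ff|ff
F/III-1 ? II-2×II-1: Ff|ff
F/III-2 aff II-2×II-1: ff
F/III-3 ? II-2×II-1: Ff|ff
F/III-4 un II-5×II-4: FF|Ff
⇒ F over [I-1,I-2,II-1,II-2,II-3,II-4,II-5,III-1,III-2,III-3,III-4]: 35 consistent
L/I-1 un ·: LL|Ll
L/I-2 un ·: LL|Ll
L/II-1 ? I-1×I-2: LL|Ll|ll
L/II-2 ? ·: LL|Ll|ll
L/II-3 un I-1×I-2: LL|Ll
L/II-4 ? I-1×I-2: LL|Ll|ll
L/II-5 ? ·: LL|Ll|ll
L/III-1 ? II-2×II-1: LL|Ll|ll
L/III-2 un II-2×II-1: LL|Ll
L/III-3 ? II-2×II-1: LL|Ll|ll
L/III-4 un II-5×II-4: LL|Ll
⇒ L over [I-1,I-2,II-1,II-2,II-3,II-4,II-5,III-1,III-2,III-3,III-4]: 2470 consistent

I-2 ∈ {Ff LL, Ff Ll}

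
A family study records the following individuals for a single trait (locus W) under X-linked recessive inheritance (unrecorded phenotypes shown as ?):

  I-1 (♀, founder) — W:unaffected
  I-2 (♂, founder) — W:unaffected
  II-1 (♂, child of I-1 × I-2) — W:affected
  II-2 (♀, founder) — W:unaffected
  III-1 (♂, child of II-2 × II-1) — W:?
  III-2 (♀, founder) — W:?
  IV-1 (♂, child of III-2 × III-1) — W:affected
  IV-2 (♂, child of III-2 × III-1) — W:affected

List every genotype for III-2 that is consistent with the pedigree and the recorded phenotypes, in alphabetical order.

III-2 ∈ {X^WX^w, X^wX^w}

W/I-1 un ·: X^WX^w
W/I-2 un ·: X^WY
W/II-1 aff I-1×I-2: X^wY
W/II-2 un ·: X^WX^W|X^WX^w
W/III-1 ? II-2×II-1: X^WY|X^wY
W/III-2 ? ·: X^WX^w|X^wX^w
W/IV-1 aff III-2×III-1: X^wY
W/IV-2 aff III-2×III-1: X^wY
⇒ W over [I-1,I-2,II-1,II-2,III-1,III-2,IV-1,IV-2]: 6 consistent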